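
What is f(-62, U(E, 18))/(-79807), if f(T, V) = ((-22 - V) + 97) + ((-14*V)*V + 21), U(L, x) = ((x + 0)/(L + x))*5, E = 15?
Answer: 1314/9656647 ≈ 0.00013607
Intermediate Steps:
U(L, x) = 5*x/(L + x) (U(L, x) = (x/(L + x))*5 = 5*x/(L + x))
f(T, V) = 96 - V - 14*V**2 (f(T, V) = (75 - V) + (-14*V**2 + 21) = (75 - V) + (21 - 14*V**2) = 96 - V - 14*V**2)
f(-62, U(E, 18))/(-79807) = (96 - 5*18/(15 + 18) - 14*8100/(15 + 18)**2)/(-79807) = (96 - 5*18/33 - 14*(5*18/33)**2)*(-1/79807) = (96 - 5*18/33 - 14*(5*18*(1/33))**2)*(-1/79807) = (96 - 1*30/11 - 14*(30/11)**2)*(-1/79807) = (96 - 30/11 - 14*900/121)*(-1/79807) = (96 - 30/11 - 12600/121)*(-1/79807) = -1314/121*(-1/79807) = 1314/9656647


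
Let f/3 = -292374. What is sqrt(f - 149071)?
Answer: I*sqrt(1026193) ≈ 1013.0*I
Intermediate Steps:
f = -877122 (f = 3*(-292374) = -877122)
sqrt(f - 149071) = sqrt(-877122 - 149071) = sqrt(-1026193) = I*sqrt(1026193)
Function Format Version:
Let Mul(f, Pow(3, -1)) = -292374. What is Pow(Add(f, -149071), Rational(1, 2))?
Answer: Mul(I, Pow(1026193, Rational(1, 2))) ≈ Mul(1013.0, I)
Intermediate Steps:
f = -877122 (f = Mul(3, -292374) = -877122)
Pow(Add(f, -149071), Rational(1, 2)) = Pow(Add(-877122, -149071), Rational(1, 2)) = Pow(-1026193, Rational(1, 2)) = Mul(I, Pow(1026193, Rational(1, 2)))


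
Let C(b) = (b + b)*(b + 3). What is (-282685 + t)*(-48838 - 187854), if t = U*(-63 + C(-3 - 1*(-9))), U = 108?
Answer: 65758954900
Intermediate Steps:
C(b) = 2*b*(3 + b) (C(b) = (2*b)*(3 + b) = 2*b*(3 + b))
t = 4860 (t = 108*(-63 + 2*(-3 - 1*(-9))*(3 + (-3 - 1*(-9)))) = 108*(-63 + 2*(-3 + 9)*(3 + (-3 + 9))) = 108*(-63 + 2*6*(3 + 6)) = 108*(-63 + 2*6*9) = 108*(-63 + 108) = 108*45 = 4860)
(-282685 + t)*(-48838 - 187854) = (-282685 + 4860)*(-48838 - 187854) = -277825*(-236692) = 65758954900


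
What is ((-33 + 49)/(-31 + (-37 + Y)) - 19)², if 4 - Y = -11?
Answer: 1046529/2809 ≈ 372.56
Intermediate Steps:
Y = 15 (Y = 4 - 1*(-11) = 4 + 11 = 15)
((-33 + 49)/(-31 + (-37 + Y)) - 19)² = ((-33 + 49)/(-31 + (-37 + 15)) - 19)² = (16/(-31 - 22) - 19)² = (16/(-53) - 19)² = (16*(-1/53) - 19)² = (-16/53 - 19)² = (-1023/53)² = 1046529/2809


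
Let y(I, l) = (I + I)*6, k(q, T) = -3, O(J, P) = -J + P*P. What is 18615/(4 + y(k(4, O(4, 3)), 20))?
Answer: -18615/32 ≈ -581.72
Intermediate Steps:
O(J, P) = P² - J (O(J, P) = -J + P² = P² - J)
y(I, l) = 12*I (y(I, l) = (2*I)*6 = 12*I)
18615/(4 + y(k(4, O(4, 3)), 20)) = 18615/(4 + 12*(-3)) = 18615/(4 - 36) = 18615/(-32) = -1/32*18615 = -18615/32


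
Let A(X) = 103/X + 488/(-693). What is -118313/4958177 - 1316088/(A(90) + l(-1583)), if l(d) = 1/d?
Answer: -7953872027318534531/2656923434459 ≈ -2.9936e+6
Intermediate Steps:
A(X) = -488/693 + 103/X (A(X) = 103/X + 488*(-1/693) = 103/X - 488/693 = -488/693 + 103/X)
-118313/4958177 - 1316088/(A(90) + l(-1583)) = -118313/4958177 - 1316088/((-488/693 + 103/90) + 1/(-1583)) = -118313*1/4958177 - 1316088/((-488/693 + 103*(1/90)) - 1/1583) = -118313/4958177 - 1316088/((-488/693 + 103/90) - 1/1583) = -118313/4958177 - 1316088/(339/770 - 1/1583) = -118313/4958177 - 1316088/535867/1218910 = -118313/4958177 - 1316088*1218910/535867 = -118313/4958177 - 1604192824080/535867 = -7953872027318534531/2656923434459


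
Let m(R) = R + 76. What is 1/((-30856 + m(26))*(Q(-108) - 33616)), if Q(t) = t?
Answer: 1/1037147896 ≈ 9.6418e-10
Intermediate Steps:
m(R) = 76 + R
1/((-30856 + m(26))*(Q(-108) - 33616)) = 1/((-30856 + (76 + 26))*(-108 - 33616)) = 1/((-30856 + 102)*(-33724)) = 1/(-30754*(-33724)) = 1/1037147896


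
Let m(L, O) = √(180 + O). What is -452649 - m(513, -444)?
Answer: -452649 - 2*I*√66 ≈ -4.5265e+5 - 16.248*I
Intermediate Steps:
-452649 - m(513, -444) = -452649 - √(180 - 444) = -452649 - √(-264) = -452649 - 2*I*√66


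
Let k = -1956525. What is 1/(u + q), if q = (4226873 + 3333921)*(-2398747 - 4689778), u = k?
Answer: -1/53594879245375 ≈ -1.8658e-14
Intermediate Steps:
u = -1956525
q = -53594877288850 (q = 7560794*(-7088525) = -53594877288850)
1/(u + q) = 1/(-1956525 - 53594877288850) = 1/(-53594879245375) = -1/53594879245375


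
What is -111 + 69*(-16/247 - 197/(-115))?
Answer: 3372/1235 ≈ 2.7304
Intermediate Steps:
-111 + 69*(-16/247 - 197/(-115)) = -111 + 69*(-16*1/247 - 197*(-1/115)) = -111 + 69*(-16/247 + 197/115) = -111 + 69*(46819/28405) = -111 + 140457/1235 = 3372/1235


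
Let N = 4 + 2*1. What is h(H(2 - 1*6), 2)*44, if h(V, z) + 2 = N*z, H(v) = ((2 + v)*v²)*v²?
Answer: 440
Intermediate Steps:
N = 6 (N = 4 + 2 = 6)
H(v) = v⁴*(2 + v) (H(v) = (v²*(2 + v))*v² = v⁴*(2 + v))
h(V, z) = -2 + 6*z
h(H(2 - 1*6), 2)*44 = (-2 + 6*2)*44 = (-2 + 12)*44 = 10*44 = 440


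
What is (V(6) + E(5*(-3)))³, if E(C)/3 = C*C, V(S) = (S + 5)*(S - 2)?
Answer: 371694959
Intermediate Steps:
V(S) = (-2 + S)*(5 + S) (V(S) = (5 + S)*(-2 + S) = (-2 + S)*(5 + S))
E(C) = 3*C² (E(C) = 3*(C*C) = 3*C²)
(V(6) + E(5*(-3)))³ = ((-10 + 6² + 3*6) + 3*(5*(-3))²)³ = ((-10 + 36 + 18) + 3*(-15)²)³ = (44 + 3*225)³ = (44 + 675)³ = 719³ = 371694959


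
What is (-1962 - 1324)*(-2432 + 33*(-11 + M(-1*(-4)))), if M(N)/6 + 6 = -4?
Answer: 15690650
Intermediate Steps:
M(N) = -60 (M(N) = -36 + 6*(-4) = -36 - 24 = -60)
(-1962 - 1324)*(-2432 + 33*(-11 + M(-1*(-4)))) = (-1962 - 1324)*(-2432 + 33*(-11 - 60)) = -3286*(-2432 + 33*(-71)) = -3286*(-2432 - 2343) = -3286*(-4775) = 15690650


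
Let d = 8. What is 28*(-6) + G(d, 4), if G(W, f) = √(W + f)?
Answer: -168 + 2*√3 ≈ -164.54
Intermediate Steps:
28*(-6) + G(d, 4) = 28*(-6) + √(8 + 4) = -168 + √12 = -168 + 2*√3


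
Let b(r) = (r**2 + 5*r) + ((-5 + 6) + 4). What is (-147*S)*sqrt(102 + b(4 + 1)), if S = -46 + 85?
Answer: -5733*sqrt(157) ≈ -71834.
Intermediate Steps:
S = 39
b(r) = 5 + r**2 + 5*r (b(r) = (r**2 + 5*r) + (1 + 4) = (r**2 + 5*r) + 5 = 5 + r**2 + 5*r)
(-147*S)*sqrt(102 + b(4 + 1)) = (-147*39)*sqrt(102 + (5 + (4 + 1)**2 + 5*(4 + 1))) = -5733*sqrt(102 + (5 + 5**2 + 5*5)) = -5733*sqrt(102 + (5 + 25 + 25)) = -5733*sqrt(102 + 55) = -5733*sqrt(157)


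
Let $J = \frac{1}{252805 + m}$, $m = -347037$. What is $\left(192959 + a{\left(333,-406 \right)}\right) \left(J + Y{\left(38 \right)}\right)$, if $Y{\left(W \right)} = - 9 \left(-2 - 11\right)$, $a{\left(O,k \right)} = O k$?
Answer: $\frac{636823284823}{94232} \approx 6.758 \cdot 10^{6}$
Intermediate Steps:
$Y{\left(W \right)} = 117$ ($Y{\left(W \right)} = \left(-9\right) \left(-13\right) = 117$)
$J = - \frac{1}{94232}$ ($J = \frac{1}{252805 - 347037} = \frac{1}{-94232} = - \frac{1}{94232} \approx -1.0612 \cdot 10^{-5}$)
$\left(192959 + a{\left(333,-406 \right)}\right) \left(J + Y{\left(38 \right)}\right) = \left(192959 + 333 \left(-406\right)\right) \left(- \frac{1}{94232} + 117\right) = \left(192959 - 135198\right) \frac{11025143}{94232} = 57761 \cdot \frac{11025143}{94232} = \frac{636823284823}{94232}$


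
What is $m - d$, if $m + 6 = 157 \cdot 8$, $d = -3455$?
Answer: $4705$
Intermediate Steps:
$m = 1250$ ($m = -6 + 157 \cdot 8 = -6 + 1256 = 1250$)
$m - d = 1250 - -3455 = 1250 + 3455 = 4705$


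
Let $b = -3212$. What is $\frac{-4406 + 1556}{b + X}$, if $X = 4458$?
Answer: $- \frac{1425}{623} \approx -2.2873$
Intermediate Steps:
$\frac{-4406 + 1556}{b + X} = \frac{-4406 + 1556}{-3212 + 4458} = - \frac{2850}{1246} = \left(-2850\right) \frac{1}{1246} = - \frac{1425}{623}$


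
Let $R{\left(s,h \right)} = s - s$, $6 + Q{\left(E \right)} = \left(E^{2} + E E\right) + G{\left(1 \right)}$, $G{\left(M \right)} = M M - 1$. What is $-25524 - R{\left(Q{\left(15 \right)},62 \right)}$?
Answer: $-25524$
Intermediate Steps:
$G{\left(M \right)} = -1 + M^{2}$ ($G{\left(M \right)} = M^{2} - 1 = -1 + M^{2}$)
$Q{\left(E \right)} = -6 + 2 E^{2}$ ($Q{\left(E \right)} = -6 - \left(1 - 1 - E^{2} - E E\right) = -6 + \left(\left(E^{2} + E^{2}\right) + \left(-1 + 1\right)\right) = -6 + \left(2 E^{2} + 0\right) = -6 + 2 E^{2}$)
$R{\left(s,h \right)} = 0$
$-25524 - R{\left(Q{\left(15 \right)},62 \right)} = -25524 - 0 = -25524 + 0 = -25524$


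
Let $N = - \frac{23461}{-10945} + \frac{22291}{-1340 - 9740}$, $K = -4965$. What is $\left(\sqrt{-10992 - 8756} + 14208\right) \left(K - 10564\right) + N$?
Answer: $- \frac{5351332793257263}{24254120} - 31058 i \sqrt{4937} \approx -2.2064 \cdot 10^{8} - 2.1823 \cdot 10^{6} i$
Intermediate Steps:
$N = \frac{3194577}{24254120}$ ($N = \left(-23461\right) \left(- \frac{1}{10945}\right) + \frac{22291}{-11080} = \frac{23461}{10945} + 22291 \left(- \frac{1}{11080}\right) = \frac{23461}{10945} - \frac{22291}{11080} = \frac{3194577}{24254120} \approx 0.13171$)
$\left(\sqrt{-10992 - 8756} + 14208\right) \left(K - 10564\right) + N = \left(\sqrt{-10992 - 8756} + 14208\right) \left(-4965 - 10564\right) + \frac{3194577}{24254120} = \left(\sqrt{-19748} + 14208\right) \left(-15529\right) + \frac{3194577}{24254120} = \left(2 i \sqrt{4937} + 14208\right) \left(-15529\right) + \frac{3194577}{24254120} = \left(14208 + 2 i \sqrt{4937}\right) \left(-15529\right) + \frac{3194577}{24254120} = \left(-220636032 - 31058 i \sqrt{4937}\right) + \frac{3194577}{24254120} = - \frac{5351332793257263}{24254120} - 31058 i \sqrt{4937}$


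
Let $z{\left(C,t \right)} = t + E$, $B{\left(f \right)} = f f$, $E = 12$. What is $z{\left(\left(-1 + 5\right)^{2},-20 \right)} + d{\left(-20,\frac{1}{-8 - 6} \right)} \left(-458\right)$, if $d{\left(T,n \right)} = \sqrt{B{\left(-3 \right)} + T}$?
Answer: $-8 - 458 i \sqrt{11} \approx -8.0 - 1519.0 i$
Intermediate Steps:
$B{\left(f \right)} = f^{2}$
$z{\left(C,t \right)} = 12 + t$ ($z{\left(C,t \right)} = t + 12 = 12 + t$)
$d{\left(T,n \right)} = \sqrt{9 + T}$ ($d{\left(T,n \right)} = \sqrt{\left(-3\right)^{2} + T} = \sqrt{9 + T}$)
$z{\left(\left(-1 + 5\right)^{2},-20 \right)} + d{\left(-20,\frac{1}{-8 - 6} \right)} \left(-458\right) = \left(12 - 20\right) + \sqrt{9 - 20} \left(-458\right) = -8 + \sqrt{-11} \left(-458\right) = -8 + i \sqrt{11} \left(-458\right) = -8 - 458 i \sqrt{11}$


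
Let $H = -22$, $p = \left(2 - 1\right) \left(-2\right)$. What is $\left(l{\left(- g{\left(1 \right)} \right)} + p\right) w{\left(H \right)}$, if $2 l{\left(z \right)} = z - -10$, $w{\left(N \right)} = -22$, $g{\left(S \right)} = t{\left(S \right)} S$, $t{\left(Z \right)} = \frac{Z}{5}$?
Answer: $- \frac{319}{5} \approx -63.8$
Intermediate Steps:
$p = -2$ ($p = 1 \left(-2\right) = -2$)
$t{\left(Z \right)} = \frac{Z}{5}$ ($t{\left(Z \right)} = Z \frac{1}{5} = \frac{Z}{5}$)
$g{\left(S \right)} = \frac{S^{2}}{5}$ ($g{\left(S \right)} = \frac{S}{5} S = \frac{S^{2}}{5}$)
$l{\left(z \right)} = 5 + \frac{z}{2}$ ($l{\left(z \right)} = \frac{z - -10}{2} = \frac{z + 10}{2} = \frac{10 + z}{2} = 5 + \frac{z}{2}$)
$\left(l{\left(- g{\left(1 \right)} \right)} + p\right) w{\left(H \right)} = \left(\left(5 + \frac{\left(-1\right) \frac{1^{2}}{5}}{2}\right) - 2\right) \left(-22\right) = \left(\left(5 + \frac{\left(-1\right) \frac{1}{5} \cdot 1}{2}\right) - 2\right) \left(-22\right) = \left(\left(5 + \frac{\left(-1\right) \frac{1}{5}}{2}\right) - 2\right) \left(-22\right) = \left(\left(5 + \frac{1}{2} \left(- \frac{1}{5}\right)\right) - 2\right) \left(-22\right) = \left(\left(5 - \frac{1}{10}\right) - 2\right) \left(-22\right) = \left(\frac{49}{10} - 2\right) \left(-22\right) = \frac{29}{10} \left(-22\right) = - \frac{319}{5}$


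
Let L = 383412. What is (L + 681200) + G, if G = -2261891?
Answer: -1197279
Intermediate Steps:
(L + 681200) + G = (383412 + 681200) - 2261891 = 1064612 - 2261891 = -1197279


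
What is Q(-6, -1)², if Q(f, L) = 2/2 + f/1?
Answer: 25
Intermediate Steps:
Q(f, L) = 1 + f (Q(f, L) = 2*(½) + f*1 = 1 + f)
Q(-6, -1)² = (1 - 6)² = (-5)² = 25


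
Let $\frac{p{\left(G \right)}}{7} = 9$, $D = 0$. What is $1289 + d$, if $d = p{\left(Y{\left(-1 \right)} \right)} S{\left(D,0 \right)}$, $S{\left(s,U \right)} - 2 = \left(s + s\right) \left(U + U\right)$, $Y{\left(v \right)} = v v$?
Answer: $1415$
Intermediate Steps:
$Y{\left(v \right)} = v^{2}$
$p{\left(G \right)} = 63$ ($p{\left(G \right)} = 7 \cdot 9 = 63$)
$S{\left(s,U \right)} = 2 + 4 U s$ ($S{\left(s,U \right)} = 2 + \left(s + s\right) \left(U + U\right) = 2 + 2 s 2 U = 2 + 4 U s$)
$d = 126$ ($d = 63 \left(2 + 4 \cdot 0 \cdot 0\right) = 63 \left(2 + 0\right) = 63 \cdot 2 = 126$)
$1289 + d = 1289 + 126 = 1415$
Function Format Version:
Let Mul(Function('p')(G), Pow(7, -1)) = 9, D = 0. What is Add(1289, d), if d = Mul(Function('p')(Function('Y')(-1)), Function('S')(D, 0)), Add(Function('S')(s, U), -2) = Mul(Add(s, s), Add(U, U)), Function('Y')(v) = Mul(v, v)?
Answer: 1415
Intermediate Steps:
Function('Y')(v) = Pow(v, 2)
Function('p')(G) = 63 (Function('p')(G) = Mul(7, 9) = 63)
Function('S')(s, U) = Add(2, Mul(4, U, s)) (Function('S')(s, U) = Add(2, Mul(Add(s, s), Add(U, U))) = Add(2, Mul(Mul(2, s), Mul(2, U))) = Add(2, Mul(4, U, s)))
d = 126 (d = Mul(63, Add(2, Mul(4, 0, 0))) = Mul(63, Add(2, 0)) = Mul(63, 2) = 126)
Add(1289, d) = Add(1289, 126) = 1415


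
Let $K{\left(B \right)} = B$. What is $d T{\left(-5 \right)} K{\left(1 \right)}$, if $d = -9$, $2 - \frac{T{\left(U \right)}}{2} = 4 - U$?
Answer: $126$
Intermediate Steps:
$T{\left(U \right)} = -4 + 2 U$ ($T{\left(U \right)} = 4 - 2 \left(4 - U\right) = 4 + \left(-8 + 2 U\right) = -4 + 2 U$)
$d T{\left(-5 \right)} K{\left(1 \right)} = - 9 \left(-4 + 2 \left(-5\right)\right) 1 = - 9 \left(-4 - 10\right) 1 = \left(-9\right) \left(-14\right) 1 = 126 \cdot 1 = 126$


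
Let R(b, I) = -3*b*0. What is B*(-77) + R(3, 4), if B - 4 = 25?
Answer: -2233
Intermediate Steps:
B = 29 (B = 4 + 25 = 29)
R(b, I) = 0
B*(-77) + R(3, 4) = 29*(-77) + 0 = -2233 + 0 = -2233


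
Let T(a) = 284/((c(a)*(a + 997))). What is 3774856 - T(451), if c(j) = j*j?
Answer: 277947033662601/73631162 ≈ 3.7749e+6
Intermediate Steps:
c(j) = j**2
T(a) = 284/(a**2*(997 + a)) (T(a) = 284/((a**2*(a + 997))) = 284/((a**2*(997 + a))) = 284*(1/(a**2*(997 + a))) = 284/(a**2*(997 + a)))
3774856 - T(451) = 3774856 - 284/(451**2*(997 + 451)) = 3774856 - 284/(203401*1448) = 3774856 - 1*71/73631162 = 3774856 - 71/73631162 = 277947033662601/73631162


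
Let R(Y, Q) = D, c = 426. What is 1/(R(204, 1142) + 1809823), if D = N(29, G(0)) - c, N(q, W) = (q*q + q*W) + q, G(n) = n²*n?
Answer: 1/1810267 ≈ 5.5240e-7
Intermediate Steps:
G(n) = n³
N(q, W) = q + q² + W*q (N(q, W) = (q² + W*q) + q = q + q² + W*q)
D = 444 (D = 29*(1 + 0³ + 29) - 1*426 = 29*(1 + 0 + 29) - 426 = 29*30 - 426 = 870 - 426 = 444)
R(Y, Q) = 444
1/(R(204, 1142) + 1809823) = 1/(444 + 1809823) = 1/1810267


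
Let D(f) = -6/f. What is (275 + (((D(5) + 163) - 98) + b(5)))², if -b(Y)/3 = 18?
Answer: 2027776/25 ≈ 81111.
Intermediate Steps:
b(Y) = -54 (b(Y) = -3*18 = -54)
(275 + (((D(5) + 163) - 98) + b(5)))² = (275 + (((-6/5 + 163) - 98) - 54))² = (275 + ((809/5 - 98) - 54))² = (275 + (319/5 - 54))² = (275 + 49/5)² = (1424/5)² = 2027776/25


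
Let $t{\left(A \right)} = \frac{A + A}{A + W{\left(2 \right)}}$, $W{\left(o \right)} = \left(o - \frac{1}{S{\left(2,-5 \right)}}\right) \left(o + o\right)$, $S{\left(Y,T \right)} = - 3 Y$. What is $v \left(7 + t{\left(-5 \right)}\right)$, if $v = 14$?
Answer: $\frac{658}{11} \approx 59.818$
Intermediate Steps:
$W{\left(o \right)} = 2 o \left(\frac{1}{6} + o\right)$ ($W{\left(o \right)} = \left(o - \frac{1}{\left(-3\right) 2}\right) \left(o + o\right) = \left(o - \frac{1}{-6}\right) 2 o = \left(o - - \frac{1}{6}\right) 2 o = \left(o + \frac{1}{6}\right) 2 o = \left(\frac{1}{6} + o\right) 2 o = 2 o \left(\frac{1}{6} + o\right)$)
$t{\left(A \right)} = \frac{2 A}{\frac{26}{3} + A}$ ($t{\left(A \right)} = \frac{A + A}{A + \frac{1}{3} \cdot 2 \left(1 + 6 \cdot 2\right)} = \frac{2 A}{A + \frac{1}{3} \cdot 2 \left(1 + 12\right)} = \frac{2 A}{A + \frac{1}{3} \cdot 2 \cdot 13} = \frac{2 A}{A + \frac{26}{3}} = \frac{2 A}{\frac{26}{3} + A}$)
$v \left(7 + t{\left(-5 \right)}\right) = 14 \left(7 + 6 \left(-5\right) \frac{1}{26 + 3 \left(-5\right)}\right) = 14 \left(7 + 6 \left(-5\right) \frac{1}{26 - 15}\right) = 14 \left(7 + 6 \left(-5\right) \frac{1}{11}\right) = 14 \left(7 - \frac{30}{11}\right) = 14 \cdot \frac{47}{11} = \frac{658}{11}$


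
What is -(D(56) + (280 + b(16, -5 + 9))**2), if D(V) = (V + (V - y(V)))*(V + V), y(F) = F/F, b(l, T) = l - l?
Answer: -90832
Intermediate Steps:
b(l, T) = 0
y(F) = 1
D(V) = 2*V*(-1 + 2*V) (D(V) = (V + (V - 1*1))*(V + V) = (V + (V - 1))*(2*V) = (V + (-1 + V))*(2*V) = (-1 + 2*V)*(2*V) = 2*V*(-1 + 2*V))
-(D(56) + (280 + b(16, -5 + 9))**2) = -(2*56*(-1 + 2*56) + (280 + 0)**2) = -(2*56*(-1 + 112) + 280**2) = -(2*56*111 + 78400) = -(12432 + 78400) = -1*90832 = -90832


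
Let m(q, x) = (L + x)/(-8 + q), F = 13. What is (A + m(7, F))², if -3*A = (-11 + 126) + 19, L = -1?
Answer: 28900/9 ≈ 3211.1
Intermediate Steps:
m(q, x) = (-1 + x)/(-8 + q)
A = -134/3 (A = -((-11 + 126) + 19)/3 = -(115 + 19)/3 = -⅓*134 = -134/3 ≈ -44.667)
(A + m(7, F))² = (-134/3 + (-1 + 13)/(-8 + 7))² = (-134/3 + 12/(-1))² = (-134/3 - 1*12)² = (-134/3 - 12)² = (-170/3)² = 28900/9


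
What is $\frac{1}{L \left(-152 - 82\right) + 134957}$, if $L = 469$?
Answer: $\frac{1}{25211} \approx 3.9665 \cdot 10^{-5}$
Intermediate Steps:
$\frac{1}{L \left(-152 - 82\right) + 134957} = \frac{1}{469 \left(-152 - 82\right) + 134957} = \frac{1}{469 \left(-234\right) + 134957} = \frac{1}{-109746 + 134957} = \frac{1}{25211}$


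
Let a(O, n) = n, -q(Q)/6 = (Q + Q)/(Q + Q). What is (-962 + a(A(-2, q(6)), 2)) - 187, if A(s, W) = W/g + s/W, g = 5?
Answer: -1147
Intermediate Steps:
q(Q) = -6 (q(Q) = -6*(Q + Q)/(Q + Q) = -6*2*Q/(2*Q) = -6*2*Q*1/(2*Q) = -6*1 = -6)
A(s, W) = W/5 + s/W
(-962 + a(A(-2, q(6)), 2)) - 187 = (-962 + 2) - 187 = -960 - 187 = -1147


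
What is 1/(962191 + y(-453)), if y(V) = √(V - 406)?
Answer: 962191/925811521340 - I*√859/925811521340 ≈ 1.0393e-6 - 3.1657e-11*I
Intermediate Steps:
y(V) = √(-406 + V)
1/(962191 + y(-453)) = 1/(962191 + √(-406 - 453)) = 1/(962191 + √(-859)) = 1/(962191 + I*√859)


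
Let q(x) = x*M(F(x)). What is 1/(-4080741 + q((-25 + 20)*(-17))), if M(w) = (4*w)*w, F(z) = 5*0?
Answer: -1/4080741 ≈ -2.4505e-7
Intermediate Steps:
F(z) = 0
M(w) = 4*w**2
q(x) = 0 (q(x) = x*(4*0**2) = x*(4*0) = x*0 = 0)
1/(-4080741 + q((-25 + 20)*(-17))) = 1/(-4080741 + 0) = 1/(-4080741) = -1/4080741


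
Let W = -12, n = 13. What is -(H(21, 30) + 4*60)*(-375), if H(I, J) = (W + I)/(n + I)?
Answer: 3063375/34 ≈ 90099.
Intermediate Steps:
H(I, J) = (-12 + I)/(13 + I)
-(H(21, 30) + 4*60)*(-375) = -((-12 + 21)/(13 + 21) + 4*60)*(-375) = -(9/34 + 240)*(-375) = -1*8169/34*(-375) = -8169/34*(-375) = 3063375/34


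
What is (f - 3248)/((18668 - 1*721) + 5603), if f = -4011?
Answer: -7259/23550 ≈ -0.30824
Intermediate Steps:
(f - 3248)/((18668 - 1*721) + 5603) = (-4011 - 3248)/((18668 - 1*721) + 5603) = -7259/((18668 - 721) + 5603) = -7259/(17947 + 5603) = -7259/23550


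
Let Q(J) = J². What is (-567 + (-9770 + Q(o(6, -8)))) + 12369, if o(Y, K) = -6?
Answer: 2068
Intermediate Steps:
(-567 + (-9770 + Q(o(6, -8)))) + 12369 = (-567 + (-9770 + (-6)²)) + 12369 = (-567 + (-9770 + 36)) + 12369 = (-567 - 9734) + 12369 = -10301 + 12369 = 2068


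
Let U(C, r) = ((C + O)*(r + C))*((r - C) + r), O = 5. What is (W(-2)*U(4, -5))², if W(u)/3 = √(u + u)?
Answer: -571536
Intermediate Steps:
U(C, r) = (5 + C)*(C + r)*(-C + 2*r) (U(C, r) = ((C + 5)*(r + C))*((r - C) + r) = ((5 + C)*(C + r))*(-C + 2*r) = (5 + C)*(C + r)*(-C + 2*r))
W(u) = 3*√2*√u (W(u) = 3*√(u + u) = 3*√(2*u) = 3*(√2*√u) = 3*√2*√u)
(W(-2)*U(4, -5))² = ((3*√2*√(-2))*(-1*4³ - 5*4² + 10*(-5)² - 5*4² + 2*4*(-5)² + 5*4*(-5)))² = ((3*√2*(I*√2))*(-1*64 - 5*16 + 10*25 - 5*16 + 2*4*25 - 100))² = ((6*I)*(-64 - 80 + 250 - 80 + 200 - 100))² = ((6*I)*126)² = (756*I)² = -571536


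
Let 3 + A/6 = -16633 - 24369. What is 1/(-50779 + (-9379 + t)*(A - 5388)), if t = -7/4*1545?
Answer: 2/6075540121 ≈ 3.2919e-10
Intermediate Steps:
A = -246030 (A = -18 + 6*(-16633 - 24369) = -18 + 6*(-41002) = -18 - 246012 = -246030)
t = -10815/4 (t = -7*¼*1545 = -7/4*1545 = -10815/4 ≈ -2703.8)
1/(-50779 + (-9379 + t)*(A - 5388)) = 1/(-50779 + (-9379 - 10815/4)*(-246030 - 5388)) = 1/(-50779 - 48331/4*(-251418)) = 1/(-50779 + 6075641679/2) = 1/(6075540121/2) = 2/6075540121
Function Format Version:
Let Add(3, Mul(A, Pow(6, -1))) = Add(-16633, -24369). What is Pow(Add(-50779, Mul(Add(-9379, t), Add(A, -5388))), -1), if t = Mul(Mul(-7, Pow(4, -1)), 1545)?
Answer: Rational(2, 6075540121) ≈ 3.2919e-10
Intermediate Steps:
A = -246030 (A = Add(-18, Mul(6, Add(-16633, -24369))) = Add(-18, Mul(6, -41002)) = Add(-18, -246012) = -246030)
t = Rational(-10815, 4) (t = Mul(Mul(-7, Rational(1, 4)), 1545) = Mul(Rational(-7, 4), 1545) = Rational(-10815, 4) ≈ -2703.8)
Pow(Add(-50779, Mul(Add(-9379, t), Add(A, -5388))), -1) = Pow(Add(-50779, Mul(Add(-9379, Rational(-10815, 4)), Add(-246030, -5388))), -1) = Pow(Add(-50779, Mul(Rational(-48331, 4), -251418)), -1) = Pow(Add(-50779, Rational(6075641679, 2)), -1) = Pow(Rational(6075540121, 2), -1) = Rational(2, 6075540121)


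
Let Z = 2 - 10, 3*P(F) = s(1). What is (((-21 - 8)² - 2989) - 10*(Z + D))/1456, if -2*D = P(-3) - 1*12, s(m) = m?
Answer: -6379/4368 ≈ -1.4604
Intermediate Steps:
P(F) = ⅓ (P(F) = (⅓)*1 = ⅓)
Z = -8
D = 35/6 (D = -(⅓ - 1*12)/2 = -(⅓ - 12)/2 = -½*(-35/3) = 35/6 ≈ 5.8333)
(((-21 - 8)² - 2989) - 10*(Z + D))/1456 = (((-21 - 8)² - 2989) - 10*(-8 + 35/6))/1456 = (((-29)² - 2989) - 10*(-13/6))*(1/1456) = ((841 - 2989) + 65/3)*(1/1456) = (-2148 + 65/3)*(1/1456) = -6379/3*1/1456 = -6379/4368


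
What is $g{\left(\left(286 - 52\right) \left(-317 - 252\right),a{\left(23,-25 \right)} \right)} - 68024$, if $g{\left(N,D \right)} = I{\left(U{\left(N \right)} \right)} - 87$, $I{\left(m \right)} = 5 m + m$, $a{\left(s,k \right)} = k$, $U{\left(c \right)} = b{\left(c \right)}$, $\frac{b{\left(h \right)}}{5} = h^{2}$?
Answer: $531835651369$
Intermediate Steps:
$b{\left(h \right)} = 5 h^{2}$
$U{\left(c \right)} = 5 c^{2}$
$I{\left(m \right)} = 6 m$
$g{\left(N,D \right)} = -87 + 30 N^{2}$ ($g{\left(N,D \right)} = 6 \cdot 5 N^{2} - 87 = 30 N^{2} - 87 = -87 + 30 N^{2}$)
$g{\left(\left(286 - 52\right) \left(-317 - 252\right),a{\left(23,-25 \right)} \right)} - 68024 = \left(-87 + 30 \left(\left(286 - 52\right) \left(-317 - 252\right)\right)^{2}\right) - 68024 = \left(-87 + 30 \left(234 \left(-569\right)\right)^{2}\right) - 68024 = \left(-87 + 30 \left(-133146\right)^{2}\right) - 68024 = \left(-87 + 30 \cdot 17727857316\right) - 68024 = \left(-87 + 531835719480\right) - 68024 = 531835719393 - 68024 = 531835651369$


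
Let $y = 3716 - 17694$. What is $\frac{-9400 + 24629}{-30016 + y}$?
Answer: $- \frac{15229}{43994} \approx -0.34616$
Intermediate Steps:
$y = -13978$ ($y = 3716 - 17694 = -13978$)
$\frac{-9400 + 24629}{-30016 + y} = \frac{-9400 + 24629}{-30016 - 13978} = \frac{15229}{-43994} = 15229 \left(- \frac{1}{43994}\right) = - \frac{15229}{43994}$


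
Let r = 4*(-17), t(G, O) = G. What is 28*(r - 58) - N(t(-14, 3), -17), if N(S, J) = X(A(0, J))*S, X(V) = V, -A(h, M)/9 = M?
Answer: -1386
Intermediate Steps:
A(h, M) = -9*M
r = -68
N(S, J) = -9*J*S (N(S, J) = (-9*J)*S = -9*J*S)
28*(r - 58) - N(t(-14, 3), -17) = 28*(-68 - 58) - (-9)*(-17)*(-14) = 28*(-126) - 1*(-2142) = -3528 + 2142 = -1386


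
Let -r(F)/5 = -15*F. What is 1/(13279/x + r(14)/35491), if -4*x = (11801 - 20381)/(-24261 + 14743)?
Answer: -76128195/4485688273052 ≈ -1.6971e-5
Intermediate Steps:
r(F) = 75*F (r(F) = -(-75)*F = 75*F)
x = -2145/9518 (x = -(11801 - 20381)/(4*(-24261 + 14743)) = -(-2145)/(-9518) = -(-2145)*(-1)/9518 = -¼*4290/4759 = -2145/9518 ≈ -0.22536)
1/(13279/x + r(14)/35491) = 1/(13279/(-2145/9518) + (75*14)/35491) = 1/(13279*(-9518/2145) + 1050*(1/35491)) = 1/(-126389522/2145 + 1050/35491) = 1/(-4485688273052/76128195) = -76128195/4485688273052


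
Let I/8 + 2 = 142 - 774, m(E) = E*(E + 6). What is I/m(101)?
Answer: -5072/10807 ≈ -0.46933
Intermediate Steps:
m(E) = E*(6 + E)
I = -5072 (I = -16 + 8*(142 - 774) = -16 + 8*(-632) = -16 - 5056 = -5072)
I/m(101) = -5072*1/(101*(6 + 101)) = -5072/(101*107) = -5072/10807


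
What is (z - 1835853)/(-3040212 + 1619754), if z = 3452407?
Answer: -808277/710229 ≈ -1.1381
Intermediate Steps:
(z - 1835853)/(-3040212 + 1619754) = (3452407 - 1835853)/(-3040212 + 1619754) = 1616554/(-1420458) = 1616554*(-1/1420458) = -808277/710229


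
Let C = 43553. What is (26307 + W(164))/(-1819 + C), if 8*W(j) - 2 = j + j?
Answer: 105393/166936 ≈ 0.63134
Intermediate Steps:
W(j) = 1/4 + j/4 (W(j) = 1/4 + (j + j)/8 = 1/4 + (2*j)/8 = 1/4 + j/4)
(26307 + W(164))/(-1819 + C) = (26307 + (1/4 + (1/4)*164))/(-1819 + 43553) = (26307 + (1/4 + 41))/41734 = (26307 + 165/4)*(1/41734) = (105393/4)*(1/41734) = 105393/166936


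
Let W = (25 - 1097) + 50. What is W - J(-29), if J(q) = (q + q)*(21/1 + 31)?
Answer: 1994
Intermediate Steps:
J(q) = 104*q (J(q) = (2*q)*(21*1 + 31) = (2*q)*(21 + 31) = (2*q)*52 = 104*q)
W = -1022 (W = -1072 + 50 = -1022)
W - J(-29) = -1022 - 104*(-29) = -1022 - 1*(-3016) = -1022 + 3016 = 1994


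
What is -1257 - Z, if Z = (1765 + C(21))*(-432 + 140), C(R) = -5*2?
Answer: 511203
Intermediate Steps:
C(R) = -10
Z = -512460 (Z = (1765 - 10)*(-432 + 140) = 1755*(-292) = -512460)
-1257 - Z = -1257 - 1*(-512460) = -1257 + 512460 = 511203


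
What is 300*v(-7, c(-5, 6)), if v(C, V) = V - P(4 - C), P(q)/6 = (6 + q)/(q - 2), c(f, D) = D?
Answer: -1600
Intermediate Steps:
P(q) = 6*(6 + q)/(-2 + q) (P(q) = 6*((6 + q)/(q - 2)) = 6*((6 + q)/(-2 + q)) = 6*(6 + q)/(-2 + q))
v(C, V) = V - 6*(10 - C)/(2 - C) (v(C, V) = V - 6*(6 + (4 - C))/(-2 + (4 - C)) = V - 6*(10 - C)/(2 - C))
300*v(-7, c(-5, 6)) = 300*((60 - 6*(-7) + 6*(-2 - 7))/(-2 - 7)) = 300*((60 + 42 + 6*(-9))/(-9)) = 300*(-(60 + 42 - 54)/9) = 300*(-⅑*48) = 300*(-16/3) = -1600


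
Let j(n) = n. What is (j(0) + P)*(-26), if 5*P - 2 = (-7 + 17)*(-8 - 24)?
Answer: 8268/5 ≈ 1653.6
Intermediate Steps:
P = -318/5 (P = ⅖ + ((-7 + 17)*(-8 - 24))/5 = ⅖ + (10*(-32))/5 = ⅖ + (⅕)*(-320) = ⅖ - 64 = -318/5 ≈ -63.600)
(j(0) + P)*(-26) = (0 - 318/5)*(-26) = -318/5*(-26) = 8268/5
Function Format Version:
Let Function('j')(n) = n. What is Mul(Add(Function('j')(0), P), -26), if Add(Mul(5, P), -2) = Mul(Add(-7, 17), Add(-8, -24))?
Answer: Rational(8268, 5) ≈ 1653.6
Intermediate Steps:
P = Rational(-318, 5) (P = Add(Rational(2, 5), Mul(Rational(1, 5), Mul(Add(-7, 17), Add(-8, -24)))) = Add(Rational(2, 5), Mul(Rational(1, 5), Mul(10, -32))) = Add(Rational(2, 5), Mul(Rational(1, 5), -320)) = Add(Rational(2, 5), -64) = Rational(-318, 5) ≈ -63.600)
Mul(Add(Function('j')(0), P), -26) = Mul(Add(0, Rational(-318, 5)), -26) = Mul(Rational(-318, 5), -26) = Rational(8268, 5)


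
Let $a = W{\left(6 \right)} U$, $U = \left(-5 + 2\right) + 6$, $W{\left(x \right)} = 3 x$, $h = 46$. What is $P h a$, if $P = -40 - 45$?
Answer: $-211140$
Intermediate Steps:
$U = 3$ ($U = -3 + 6 = 3$)
$a = 54$ ($a = 3 \cdot 6 \cdot 3 = 18 \cdot 3 = 54$)
$P = -85$
$P h a = \left(-85\right) 46 \cdot 54 = \left(-3910\right) 54 = -211140$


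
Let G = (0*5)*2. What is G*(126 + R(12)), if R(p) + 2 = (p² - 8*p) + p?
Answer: 0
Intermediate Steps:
R(p) = -2 + p² - 7*p (R(p) = -2 + ((p² - 8*p) + p) = -2 + (p² - 7*p) = -2 + p² - 7*p)
G = 0 (G = 0*2 = 0)
G*(126 + R(12)) = 0*(126 + (-2 + 12² - 7*12)) = 0*(126 + (-2 + 144 - 84)) = 0*(126 + 58) = 0*184 = 0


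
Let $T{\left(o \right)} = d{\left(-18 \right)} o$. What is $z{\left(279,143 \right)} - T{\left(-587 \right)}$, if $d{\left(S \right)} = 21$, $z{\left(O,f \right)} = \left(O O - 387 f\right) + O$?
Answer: $35106$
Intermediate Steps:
$z{\left(O,f \right)} = O + O^{2} - 387 f$ ($z{\left(O,f \right)} = \left(O^{2} - 387 f\right) + O = O + O^{2} - 387 f$)
$T{\left(o \right)} = 21 o$
$z{\left(279,143 \right)} - T{\left(-587 \right)} = \left(279 + 279^{2} - 55341\right) - 21 \left(-587\right) = \left(279 + 77841 - 55341\right) - -12327 = 22779 + 12327 = 35106$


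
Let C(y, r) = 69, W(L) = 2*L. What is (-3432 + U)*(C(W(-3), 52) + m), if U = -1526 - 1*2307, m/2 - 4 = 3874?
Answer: -56848625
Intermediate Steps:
m = 7756 (m = 8 + 2*3874 = 8 + 7748 = 7756)
U = -3833 (U = -1526 - 2307 = -3833)
(-3432 + U)*(C(W(-3), 52) + m) = (-3432 - 3833)*(69 + 7756) = -7265*7825 = -56848625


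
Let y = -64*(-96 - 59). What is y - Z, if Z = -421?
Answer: 10341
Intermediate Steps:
y = 9920 (y = -64*(-155) = 9920)
y - Z = 9920 - 1*(-421) = 9920 + 421 = 10341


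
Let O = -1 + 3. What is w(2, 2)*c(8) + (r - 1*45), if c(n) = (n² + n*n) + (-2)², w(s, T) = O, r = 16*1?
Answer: 235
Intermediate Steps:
r = 16
O = 2
w(s, T) = 2
c(n) = 4 + 2*n² (c(n) = (n² + n²) + 4 = 2*n² + 4 = 4 + 2*n²)
w(2, 2)*c(8) + (r - 1*45) = 2*(4 + 2*8²) + (16 - 1*45) = 2*(4 + 2*64) + (16 - 45) = 2*(4 + 128) - 29 = 2*132 - 29 = 264 - 29 = 235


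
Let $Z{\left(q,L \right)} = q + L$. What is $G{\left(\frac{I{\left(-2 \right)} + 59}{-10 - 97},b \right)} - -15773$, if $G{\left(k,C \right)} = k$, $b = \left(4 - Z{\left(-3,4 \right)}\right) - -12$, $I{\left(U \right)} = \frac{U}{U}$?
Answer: $\frac{1687651}{107} \approx 15772.0$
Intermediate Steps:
$Z{\left(q,L \right)} = L + q$
$I{\left(U \right)} = 1$
$b = 15$ ($b = \left(4 - \left(4 - 3\right)\right) - -12 = \left(4 - 1\right) + 12 = 3 + 12 = 15$)
$G{\left(\frac{I{\left(-2 \right)} + 59}{-10 - 97},b \right)} - -15773 = \frac{1 + 59}{-10 - 97} - -15773 = \frac{60}{-107} + 15773 = 60 \left(- \frac{1}{107}\right) + 15773 = - \frac{60}{107} + 15773 = \frac{1687651}{107}$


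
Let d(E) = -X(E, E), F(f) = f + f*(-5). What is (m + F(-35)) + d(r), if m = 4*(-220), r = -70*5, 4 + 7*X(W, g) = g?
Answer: -4826/7 ≈ -689.43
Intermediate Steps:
F(f) = -4*f (F(f) = f - 5*f = -4*f)
X(W, g) = -4/7 + g/7
r = -350
d(E) = 4/7 - E/7 (d(E) = -(-4/7 + E/7) = 4/7 - E/7)
m = -880
(m + F(-35)) + d(r) = (-880 - 4*(-35)) + (4/7 - ⅐*(-350)) = (-880 + 140) + (4/7 + 50) = -740 + 354/7 = -4826/7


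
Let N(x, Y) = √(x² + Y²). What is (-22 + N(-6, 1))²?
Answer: (22 - √37)² ≈ 253.36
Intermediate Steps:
N(x, Y) = √(Y² + x²)
(-22 + N(-6, 1))² = (-22 + √(1² + (-6)²))² = (-22 + √(1 + 36))² = (-22 + √37)²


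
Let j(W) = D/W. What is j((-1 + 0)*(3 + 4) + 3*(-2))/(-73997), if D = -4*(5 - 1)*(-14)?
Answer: 32/137423 ≈ 0.00023286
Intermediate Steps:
D = 224 (D = -4*4*(-14) = -16*(-14) = 224)
j(W) = 224/W
j((-1 + 0)*(3 + 4) + 3*(-2))/(-73997) = (224/((-1 + 0)*(3 + 4) + 3*(-2)))/(-73997) = (224/(-1*7 - 6))*(-1/73997) = (224/(-7 - 6))*(-1/73997) = (224/(-13))*(-1/73997) = (224*(-1/13))*(-1/73997) = -224/13*(-1/73997) = 32/137423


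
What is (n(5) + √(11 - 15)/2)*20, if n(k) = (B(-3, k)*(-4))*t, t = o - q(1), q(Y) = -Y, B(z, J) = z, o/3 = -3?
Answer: -1920 + 20*I ≈ -1920.0 + 20.0*I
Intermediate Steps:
o = -9 (o = 3*(-3) = -9)
t = -8 (t = -9 - (-1) = -9 - 1*(-1) = -9 + 1 = -8)
n(k) = -96 (n(k) = -3*(-4)*(-8) = 12*(-8) = -96)
(n(5) + √(11 - 15)/2)*20 = (-96 + √(11 - 15)/2)*20 = (-96 + √(-4)*(½))*20 = (-96 + (2*I)*(½))*20 = (-96 + I)*20 = -1920 + 20*I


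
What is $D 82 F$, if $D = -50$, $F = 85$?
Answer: $-348500$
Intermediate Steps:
$D 82 F = \left(-50\right) 82 \cdot 85 = \left(-4100\right) 85 = -348500$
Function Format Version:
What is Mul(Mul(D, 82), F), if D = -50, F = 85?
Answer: -348500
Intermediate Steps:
Mul(Mul(D, 82), F) = Mul(Mul(-50, 82), 85) = Mul(-4100, 85) = -348500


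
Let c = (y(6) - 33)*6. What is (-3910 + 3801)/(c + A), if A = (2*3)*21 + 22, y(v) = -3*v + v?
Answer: 109/122 ≈ 0.89344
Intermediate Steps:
y(v) = -2*v
A = 148 (A = 6*21 + 22 = 126 + 22 = 148)
c = -270 (c = (-2*6 - 33)*6 = (-12 - 33)*6 = -45*6 = -270)
(-3910 + 3801)/(c + A) = (-3910 + 3801)/(-270 + 148) = -109/(-122) = -109*(-1/122) = 109/122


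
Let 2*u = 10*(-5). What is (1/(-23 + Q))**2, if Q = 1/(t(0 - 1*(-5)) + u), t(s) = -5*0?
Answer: 625/331776 ≈ 0.0018838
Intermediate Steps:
t(s) = 0
u = -25 (u = (10*(-5))/2 = (1/2)*(-50) = -25)
Q = -1/25 (Q = 1/(0 - 25) = 1/(-25) = -1/25 ≈ -0.040000)
(1/(-23 + Q))**2 = (1/(-23 - 1/25))**2 = (1/(-576/25))**2 = (-25/576)**2 = 625/331776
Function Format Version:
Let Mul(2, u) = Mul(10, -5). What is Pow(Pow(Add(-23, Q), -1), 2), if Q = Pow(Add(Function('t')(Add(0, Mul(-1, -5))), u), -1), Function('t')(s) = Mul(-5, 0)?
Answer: Rational(625, 331776) ≈ 0.0018838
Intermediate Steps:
Function('t')(s) = 0
u = -25 (u = Mul(Rational(1, 2), Mul(10, -5)) = Mul(Rational(1, 2), -50) = -25)
Q = Rational(-1, 25) (Q = Pow(Add(0, -25), -1) = Pow(-25, -1) = Rational(-1, 25) ≈ -0.040000)
Pow(Pow(Add(-23, Q), -1), 2) = Pow(Pow(Add(-23, Rational(-1, 25)), -1), 2) = Pow(Pow(Rational(-576, 25), -1), 2) = Pow(Rational(-25, 576), 2) = Rational(625, 331776)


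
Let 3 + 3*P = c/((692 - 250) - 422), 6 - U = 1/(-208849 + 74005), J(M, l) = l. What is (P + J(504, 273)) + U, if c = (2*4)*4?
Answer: 62597583/224740 ≈ 278.53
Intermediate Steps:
c = 32 (c = 8*4 = 32)
U = 809065/134844 (U = 6 - 1/(-208849 + 74005) = 6 - 1/(-134844) = 6 - 1*(-1/134844) = 6 + 1/134844 = 809065/134844 ≈ 6.0000)
P = -7/15 (P = -1 + (32/((692 - 250) - 422))/3 = -1 + (32/(442 - 422))/3 = -1 + (32/20)/3 = -1 + ((1/20)*32)/3 = -1 + (⅓)*(8/5) = -1 + 8/15 = -7/15 ≈ -0.46667)
(P + J(504, 273)) + U = (-7/15 + 273) + 809065/134844 = 4088/15 + 809065/134844 = 62597583/224740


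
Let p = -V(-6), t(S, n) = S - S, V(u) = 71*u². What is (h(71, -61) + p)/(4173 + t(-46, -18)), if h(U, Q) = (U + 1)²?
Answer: 876/1391 ≈ 0.62976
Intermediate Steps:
h(U, Q) = (1 + U)²
t(S, n) = 0
p = -2556 (p = -71*(-6)² = -71*36 = -1*2556 = -2556)
(h(71, -61) + p)/(4173 + t(-46, -18)) = ((1 + 71)² - 2556)/(4173 + 0) = (72² - 2556)/4173 = (5184 - 2556)*(1/4173) = 2628*(1/4173) = 876/1391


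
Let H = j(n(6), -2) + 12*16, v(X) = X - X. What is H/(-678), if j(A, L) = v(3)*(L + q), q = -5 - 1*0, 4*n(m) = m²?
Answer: -32/113 ≈ -0.28319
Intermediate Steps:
v(X) = 0
n(m) = m²/4
q = -5 (q = -5 + 0 = -5)
j(A, L) = 0 (j(A, L) = 0*(L - 5) = 0*(-5 + L) = 0)
H = 192 (H = 0 + 12*16 = 0 + 192 = 192)
H/(-678) = 192/(-678) = 192*(-1/678) = -32/113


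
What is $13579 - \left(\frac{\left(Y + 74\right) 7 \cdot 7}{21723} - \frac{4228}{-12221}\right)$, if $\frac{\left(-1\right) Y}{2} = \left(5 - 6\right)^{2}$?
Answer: $\frac{1201591425275}{88492261} \approx 13578.0$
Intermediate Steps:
$Y = -2$ ($Y = - 2 \left(5 - 6\right)^{2} = - 2 \left(-1\right)^{2} = \left(-2\right) 1 = -2$)
$13579 - \left(\frac{\left(Y + 74\right) 7 \cdot 7}{21723} - \frac{4228}{-12221}\right) = 13579 - \left(\frac{\left(-2 + 74\right) 7 \cdot 7}{21723} - \frac{4228}{-12221}\right) = 13579 - \left(72 \cdot 49 \cdot \frac{1}{21723} - - \frac{4228}{12221}\right) = 13579 - \left(3528 \cdot \frac{1}{21723} + \frac{4228}{12221}\right) = 13579 - \left(\frac{1176}{7241} + \frac{4228}{12221}\right) = 13579 - \frac{44986844}{88492261} = \frac{1201591425275}{88492261}$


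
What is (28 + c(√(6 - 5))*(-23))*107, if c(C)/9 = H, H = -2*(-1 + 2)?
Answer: 47294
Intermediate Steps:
H = -2 (H = -2*1 = -2)
c(C) = -18 (c(C) = 9*(-2) = -18)
(28 + c(√(6 - 5))*(-23))*107 = (28 - 18*(-23))*107 = (28 + 414)*107 = 442*107 = 47294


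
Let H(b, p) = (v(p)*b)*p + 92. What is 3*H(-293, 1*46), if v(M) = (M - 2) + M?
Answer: -3638784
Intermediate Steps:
v(M) = -2 + 2*M (v(M) = (-2 + M) + M = -2 + 2*M)
H(b, p) = 92 + b*p*(-2 + 2*p) (H(b, p) = ((-2 + 2*p)*b)*p + 92 = (b*(-2 + 2*p))*p + 92 = b*p*(-2 + 2*p) + 92 = 92 + b*p*(-2 + 2*p))
3*H(-293, 1*46) = 3*(92 + 2*(-293)*(1*46)*(-1 + 1*46)) = 3*(92 + 2*(-293)*46*(-1 + 46)) = 3*(92 + 2*(-293)*46*45) = 3*(92 - 1213020) = 3*(-1212928) = -3638784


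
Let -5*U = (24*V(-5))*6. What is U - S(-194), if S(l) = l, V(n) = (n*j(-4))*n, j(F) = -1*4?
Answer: 3074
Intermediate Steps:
j(F) = -4
V(n) = -4*n² (V(n) = (n*(-4))*n = (-4*n)*n = -4*n²)
U = 2880 (U = -24*(-4*(-5)²)*6/5 = -24*(-4*25)*6/5 = -24*(-100)*6/5 = -(-480)*6 = -⅕*(-14400) = 2880)
U - S(-194) = 2880 - 1*(-194) = 2880 + 194 = 3074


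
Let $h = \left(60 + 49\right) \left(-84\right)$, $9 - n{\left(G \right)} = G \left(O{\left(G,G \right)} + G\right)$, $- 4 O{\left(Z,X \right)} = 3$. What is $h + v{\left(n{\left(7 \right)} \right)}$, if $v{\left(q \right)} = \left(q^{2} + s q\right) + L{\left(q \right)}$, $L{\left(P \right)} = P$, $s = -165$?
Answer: $- \frac{35991}{16} \approx -2249.4$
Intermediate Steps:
$O{\left(Z,X \right)} = - \frac{3}{4}$ ($O{\left(Z,X \right)} = \left(- \frac{1}{4}\right) 3 = - \frac{3}{4}$)
$n{\left(G \right)} = 9 - G \left(- \frac{3}{4} + G\right)$
$v{\left(q \right)} = q^{2} - 164 q$ ($v{\left(q \right)} = \left(q^{2} - 165 q\right) + q = q^{2} - 164 q$)
$h = -9156$ ($h = 109 \left(-84\right) = -9156$)
$h + v{\left(n{\left(7 \right)} \right)} = -9156 + \left(9 - 7^{2} + \frac{3}{4} \cdot 7\right) \left(-164 + \left(9 - 7^{2} + \frac{3}{4} \cdot 7\right)\right) = -9156 + \left(9 - 49 + \frac{21}{4}\right) \left(-164 + \left(9 - 49 + \frac{21}{4}\right)\right) = -9156 - \frac{139 \left(-164 - \frac{139}{4}\right)}{4} = -9156 - - \frac{110505}{16} = -9156 + \frac{110505}{16} = - \frac{35991}{16}$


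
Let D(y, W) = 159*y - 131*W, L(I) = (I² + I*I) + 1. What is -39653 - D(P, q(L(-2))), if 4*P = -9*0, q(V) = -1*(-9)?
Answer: -38474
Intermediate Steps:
L(I) = 1 + 2*I² (L(I) = (I² + I²) + 1 = 2*I² + 1 = 1 + 2*I²)
q(V) = 9
P = 0 (P = (-9*0)/4 = (¼)*0 = 0)
D(y, W) = -131*W + 159*y
-39653 - D(P, q(L(-2))) = -39653 - (-131*9 + 159*0) = -39653 - (-1179 + 0) = -39653 - 1*(-1179) = -39653 + 1179 = -38474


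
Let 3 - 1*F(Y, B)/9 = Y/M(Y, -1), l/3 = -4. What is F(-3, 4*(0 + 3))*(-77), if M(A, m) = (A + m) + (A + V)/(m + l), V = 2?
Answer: -26334/17 ≈ -1549.1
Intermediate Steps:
l = -12 (l = 3*(-4) = -12)
M(A, m) = A + m + (2 + A)/(-12 + m) (M(A, m) = (A + m) + (A + 2)/(m - 12) = (A + m) + (2 + A)/(-12 + m) = A + m + (2 + A)/(-12 + m))
F(Y, B) = 27 - 9*Y/(-15/13 + 12*Y/13) (F(Y, B) = 27 - 9*Y/((2 + (-1)² - 12*(-1) - 11*Y + Y*(-1))/(-12 - 1)) = 27 - 9*Y/((2 + 1 + 12 - 11*Y - Y)/(-13)) = 27 - 9*Y/((-(15 - 12*Y)/13)) = 27 - 9*Y/(-15/13 + 12*Y/13))
F(-3, 4*(0 + 3))*(-77) = (3*(45 - 23*(-3))/(5 - 4*(-3)))*(-77) = (3*(45 + 69)/(5 + 12))*(-77) = (3*114/17)*(-77) = (3*(1/17)*114)*(-77) = (342/17)*(-77) = -26334/17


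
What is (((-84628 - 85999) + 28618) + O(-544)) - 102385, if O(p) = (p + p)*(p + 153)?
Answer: 181014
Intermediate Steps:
O(p) = 2*p*(153 + p) (O(p) = (2*p)*(153 + p) = 2*p*(153 + p))
(((-84628 - 85999) + 28618) + O(-544)) - 102385 = (((-84628 - 85999) + 28618) + 2*(-544)*(153 - 544)) - 102385 = ((-170627 + 28618) + 2*(-544)*(-391)) - 102385 = (-142009 + 425408) - 102385 = 283399 - 102385 = 181014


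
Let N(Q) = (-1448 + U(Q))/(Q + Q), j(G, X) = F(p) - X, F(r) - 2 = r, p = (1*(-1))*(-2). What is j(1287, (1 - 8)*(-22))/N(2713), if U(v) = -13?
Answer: 271300/487 ≈ 557.08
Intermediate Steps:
p = 2 (p = -1*(-2) = 2)
F(r) = 2 + r
j(G, X) = 4 - X (j(G, X) = (2 + 2) - X = 4 - X)
N(Q) = -1461/(2*Q) (N(Q) = (-1448 - 13)/(Q + Q) = -1461*1/(2*Q) = -1461/(2*Q))
j(1287, (1 - 8)*(-22))/N(2713) = (4 - (1 - 8)*(-22))/((-1461/2/2713)) = (4 - (-7)*(-22))/((-1461/2*1/2713)) = (4 - 1*154)/(-1461/5426) = (4 - 154)*(-5426/1461) = -150*(-5426/1461) = 271300/487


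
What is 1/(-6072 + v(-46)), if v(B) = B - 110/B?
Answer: -23/140659 ≈ -0.00016352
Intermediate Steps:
v(B) = B - 110/B
1/(-6072 + v(-46)) = 1/(-6072 + (-46 - 110/(-46))) = 1/(-6072 + (-46 - 110*(-1/46))) = 1/(-6072 + (-46 + 55/23)) = 1/(-6072 - 1003/23) = 1/(-140659/23) = -23/140659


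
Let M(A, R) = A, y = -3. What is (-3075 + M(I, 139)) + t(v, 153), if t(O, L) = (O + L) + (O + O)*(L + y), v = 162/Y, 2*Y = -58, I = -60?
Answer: -135240/29 ≈ -4663.4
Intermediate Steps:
Y = -29 (Y = (1/2)*(-58) = -29)
v = -162/29 (v = 162/(-29) = 162*(-1/29) = -162/29 ≈ -5.5862)
t(O, L) = L + O + 2*O*(-3 + L) (t(O, L) = (O + L) + (O + O)*(L - 3) = (L + O) + (2*O)*(-3 + L) = (L + O) + 2*O*(-3 + L) = L + O + 2*O*(-3 + L))
(-3075 + M(I, 139)) + t(v, 153) = (-3075 - 60) + (153 - 5*(-162/29) + 2*153*(-162/29)) = -3135 + (153 + 810/29 - 49572/29) = -3135 - 44325/29 = -135240/29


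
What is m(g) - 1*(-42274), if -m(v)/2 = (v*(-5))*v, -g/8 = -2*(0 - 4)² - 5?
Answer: 918434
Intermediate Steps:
g = 296 (g = -8*(-2*(0 - 4)² - 5) = -8*(-2*(-4)² - 5) = -8*(-2*16 - 5) = -8*(-32 - 5) = -8*(-37) = 296)
m(v) = 10*v² (m(v) = -2*v*(-5)*v = -2*(-5*v)*v = -(-10)*v² = 10*v²)
m(g) - 1*(-42274) = 10*296² - 1*(-42274) = 10*87616 + 42274 = 876160 + 42274 = 918434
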